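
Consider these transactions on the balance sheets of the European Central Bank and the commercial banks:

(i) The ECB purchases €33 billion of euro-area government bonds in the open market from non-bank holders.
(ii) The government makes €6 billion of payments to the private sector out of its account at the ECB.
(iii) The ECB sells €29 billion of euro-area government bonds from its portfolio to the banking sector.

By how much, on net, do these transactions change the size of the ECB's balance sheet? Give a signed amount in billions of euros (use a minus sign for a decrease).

Asset purchase (from non-banks) €33 billion: an ECB asset is acquired → +€33B.
Government spending €6 billion: only the composition of liabilities changes → 0.
OMO sale (to banks) €29 billion: an ECB asset is shed → −€29B.
Net: 33 + 0 − 29 = +€4 billion.

+€4 billion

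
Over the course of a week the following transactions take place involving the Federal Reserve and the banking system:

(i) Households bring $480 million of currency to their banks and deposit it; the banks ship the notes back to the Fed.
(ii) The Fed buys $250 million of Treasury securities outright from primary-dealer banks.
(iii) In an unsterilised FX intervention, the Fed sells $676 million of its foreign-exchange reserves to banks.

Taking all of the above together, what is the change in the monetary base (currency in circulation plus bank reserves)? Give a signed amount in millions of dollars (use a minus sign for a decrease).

Fed balance sheet:
  Assets:      Securities +$250M, Foreign assets −$676M
  Liabilities: Bank reserves +$54M, Currency in circulation −$480M
Commercial banking system:
  Assets:      Reserves at CB +$54M, Securities −$250M, Foreign assets +$676M
  Liabilities: Checkable deposits +$480M
Monetary base = currency + reserves: −$480M + (+$54M) = -$426 million.

-$426 million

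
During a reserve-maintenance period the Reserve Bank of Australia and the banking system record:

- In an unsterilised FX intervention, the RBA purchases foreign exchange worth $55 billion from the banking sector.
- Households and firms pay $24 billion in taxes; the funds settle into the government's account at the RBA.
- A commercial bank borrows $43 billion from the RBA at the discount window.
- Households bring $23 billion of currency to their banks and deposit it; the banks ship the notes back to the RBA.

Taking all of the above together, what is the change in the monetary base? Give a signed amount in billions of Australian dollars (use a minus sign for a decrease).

RBA balance sheet:
  Assets:      Loans to banks +$43B, Foreign assets +$55B
  Liabilities: Bank reserves +$97B, Currency in circulation −$23B, Government deposits +$24B
Commercial banking system:
  Assets:      Reserves at CB +$97B, Foreign assets −$55B
  Liabilities: Checkable deposits −$1B, Borrowings from CB +$43B
Monetary base = currency + reserves: −$23B + (+$97B) = +$74 billion.

+$74 billion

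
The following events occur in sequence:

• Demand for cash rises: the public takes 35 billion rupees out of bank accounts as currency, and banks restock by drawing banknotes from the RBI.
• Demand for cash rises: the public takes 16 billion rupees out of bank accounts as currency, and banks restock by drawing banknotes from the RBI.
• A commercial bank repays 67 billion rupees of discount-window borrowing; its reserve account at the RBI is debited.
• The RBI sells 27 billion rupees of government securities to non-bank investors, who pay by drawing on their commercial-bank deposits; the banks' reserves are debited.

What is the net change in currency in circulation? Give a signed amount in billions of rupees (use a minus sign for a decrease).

Currency withdrawal 35 billion rupees: notes leave the central bank → +35B.
Currency withdrawal 16 billion rupees: notes leave the central bank → +16B.
Discount-window repayment 67 billion rupees: no currency enters or leaves circulation → 0.
Asset sale (to non-banks) 27 billion rupees: no currency enters or leaves circulation → 0.
Net: 35 + 16 + 0 + 0 = +51 billion.

+51 billion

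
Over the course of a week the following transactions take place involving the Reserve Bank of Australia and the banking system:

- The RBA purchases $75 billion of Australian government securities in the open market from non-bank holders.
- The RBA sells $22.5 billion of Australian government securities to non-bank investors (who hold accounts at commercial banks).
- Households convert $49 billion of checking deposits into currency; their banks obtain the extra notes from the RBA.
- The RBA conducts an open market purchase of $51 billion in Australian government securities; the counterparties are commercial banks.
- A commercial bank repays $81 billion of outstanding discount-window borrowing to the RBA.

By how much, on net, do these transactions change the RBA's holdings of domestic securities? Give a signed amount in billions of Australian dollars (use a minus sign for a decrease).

Asset purchase (from non-banks) $75 billion: securities added to the RBA's portfolio → +$75B.
Asset sale (to non-banks) $22.5 billion: securities removed from the RBA's portfolio → −$22.5B.
Currency withdrawal $49 billion: the RBA's securities portfolio is untouched → 0.
OMO purchase (from banks) $51 billion: securities added to the RBA's portfolio → +$51B.
Discount-window repayment $81 billion: the RBA's securities portfolio is untouched → 0.
Net: 75 − 22.5 + 0 + 51 + 0 = +$103.5 billion.

+$103.5 billion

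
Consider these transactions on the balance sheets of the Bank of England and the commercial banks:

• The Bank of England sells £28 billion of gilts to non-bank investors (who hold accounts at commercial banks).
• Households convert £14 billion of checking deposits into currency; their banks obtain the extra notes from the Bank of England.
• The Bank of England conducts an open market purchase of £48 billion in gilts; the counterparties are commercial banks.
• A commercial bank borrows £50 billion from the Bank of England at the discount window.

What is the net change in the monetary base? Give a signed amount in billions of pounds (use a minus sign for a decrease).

+£70 billion

Bank of England balance sheet:
  Assets:      Securities +£20B, Loans to banks +£50B
  Liabilities: Bank reserves +£56B, Currency in circulation +£14B
Commercial banking system:
  Assets:      Reserves at CB +£56B, Securities −£48B
  Liabilities: Checkable deposits −£42B, Borrowings from CB +£50B
Monetary base = currency + reserves: +£14B + (+£56B) = +£70 billion.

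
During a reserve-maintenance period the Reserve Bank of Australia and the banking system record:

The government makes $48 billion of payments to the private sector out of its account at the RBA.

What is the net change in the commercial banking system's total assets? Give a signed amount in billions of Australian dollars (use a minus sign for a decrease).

RBA balance sheet:
  Assets:      no change
  Liabilities: Bank reserves +$48B, Government deposits −$48B
Commercial banking system:
  Assets:      Reserves at CB +$48B
  Liabilities: Checkable deposits +$48B
Change in total bank assets = +$48 billion.

+$48 billion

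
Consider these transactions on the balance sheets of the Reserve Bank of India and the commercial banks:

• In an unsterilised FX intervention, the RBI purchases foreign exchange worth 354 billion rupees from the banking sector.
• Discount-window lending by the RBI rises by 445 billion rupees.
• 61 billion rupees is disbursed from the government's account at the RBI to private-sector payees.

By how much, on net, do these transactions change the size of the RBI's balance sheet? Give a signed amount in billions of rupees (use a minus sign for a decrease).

FX purchase 354 billion rupees: an RBI asset is acquired → +354B.
Discount-window loan 445 billion rupees: an RBI asset is acquired → +445B.
Government spending 61 billion rupees: only the composition of liabilities changes → 0.
Net: 354 + 445 + 0 = +799 billion.

+799 billion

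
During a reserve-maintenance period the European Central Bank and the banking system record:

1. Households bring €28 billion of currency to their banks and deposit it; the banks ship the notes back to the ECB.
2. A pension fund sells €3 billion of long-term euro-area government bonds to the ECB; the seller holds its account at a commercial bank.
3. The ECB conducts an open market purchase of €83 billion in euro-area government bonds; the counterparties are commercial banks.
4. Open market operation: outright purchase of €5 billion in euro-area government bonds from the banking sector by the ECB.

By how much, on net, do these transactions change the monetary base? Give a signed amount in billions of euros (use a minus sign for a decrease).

Currency deposit €28 billion: just a shift between currency and reserves — both are base money → 0.
Asset purchase (from non-banks) €3 billion: ECB balance sheet expands → +€3B.
OMO purchase (from banks) €83 billion: ECB balance sheet expands → +€83B.
OMO purchase (from banks) €5 billion: ECB balance sheet expands → +€5B.
Net: 0 + 3 + 83 + 5 = +€91 billion.

+€91 billion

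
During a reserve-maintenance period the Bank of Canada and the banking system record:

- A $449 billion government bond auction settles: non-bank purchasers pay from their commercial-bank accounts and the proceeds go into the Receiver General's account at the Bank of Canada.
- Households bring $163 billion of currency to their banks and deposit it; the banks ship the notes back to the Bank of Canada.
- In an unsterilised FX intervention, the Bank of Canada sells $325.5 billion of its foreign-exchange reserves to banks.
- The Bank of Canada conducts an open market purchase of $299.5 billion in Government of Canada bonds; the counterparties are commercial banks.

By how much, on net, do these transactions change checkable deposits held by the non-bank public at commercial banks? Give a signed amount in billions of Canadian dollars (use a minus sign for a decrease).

-$286 billion

Government account inflow $449 billion: non-bank counterparties' bank balances fall → −$449B.
Currency deposit $163 billion: non-bank counterparties' bank balances rise → +$163B.
FX sale $325.5 billion: the counterparty is a bank, so public deposits are unchanged → 0.
OMO purchase (from banks) $299.5 billion: the counterparty is a bank, so public deposits are unchanged → 0.
Net: −449 + 163 + 0 + 0 = -$286 billion.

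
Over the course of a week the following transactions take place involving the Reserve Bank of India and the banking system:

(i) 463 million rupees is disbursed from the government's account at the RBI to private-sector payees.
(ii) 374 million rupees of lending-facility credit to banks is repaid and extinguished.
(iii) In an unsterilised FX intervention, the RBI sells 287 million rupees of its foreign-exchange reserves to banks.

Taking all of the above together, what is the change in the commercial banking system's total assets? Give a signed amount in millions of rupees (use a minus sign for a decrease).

+89 million

Government spending 463 million rupees: bank balance sheets expand → +463M.
Discount-window repayment 374 million rupees: bank balance sheets shrink → −374M.
FX sale 287 million rupees: just an asset swap on bank balance sheets → 0.
Net: 463 − 374 + 0 = +89 million.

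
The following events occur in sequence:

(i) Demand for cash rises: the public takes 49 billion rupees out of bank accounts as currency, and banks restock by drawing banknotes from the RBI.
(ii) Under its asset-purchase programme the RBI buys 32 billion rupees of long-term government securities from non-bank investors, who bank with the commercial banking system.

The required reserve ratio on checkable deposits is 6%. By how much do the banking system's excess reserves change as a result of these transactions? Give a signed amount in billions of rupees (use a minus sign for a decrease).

-15.98 billion

Currency withdrawal 49 billion rupees: reserves −49B, deposits −49B.
Asset purchase (from non-banks) 32 billion rupees: reserves +32B, deposits +32B.
Totals: Δreserves = −17B, Δdeposits = −17B.
Δrequired reserves = 6% × −17B = −1.02B.
Δexcess reserves = Δreserves − Δrequired = −17B − (−1.02B) = -15.98 billion.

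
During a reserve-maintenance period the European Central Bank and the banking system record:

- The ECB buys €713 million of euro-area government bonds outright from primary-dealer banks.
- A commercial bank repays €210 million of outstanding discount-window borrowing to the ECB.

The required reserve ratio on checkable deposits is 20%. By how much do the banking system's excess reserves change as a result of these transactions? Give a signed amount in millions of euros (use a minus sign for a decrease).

+€503 million

OMO purchase (from banks) €713 million: reserves +€713M, deposits 0.
Discount-window repayment €210 million: reserves −€210M, deposits 0.
Totals: Δreserves = +€503M, Δdeposits = 0.
Δrequired reserves = 20% × 0 = 0.
Δexcess reserves = Δreserves − Δrequired = +€503M − (0) = +€503 million.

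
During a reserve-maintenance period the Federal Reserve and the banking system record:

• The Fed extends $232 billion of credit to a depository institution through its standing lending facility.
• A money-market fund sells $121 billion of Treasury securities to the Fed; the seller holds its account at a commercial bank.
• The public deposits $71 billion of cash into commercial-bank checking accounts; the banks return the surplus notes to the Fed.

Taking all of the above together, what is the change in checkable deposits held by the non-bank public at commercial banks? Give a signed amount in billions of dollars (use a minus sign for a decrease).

+$192 billion

Fed balance sheet:
  Assets:      Securities +$121B, Loans to banks +$232B
  Liabilities: Bank reserves +$424B, Currency in circulation −$71B
Commercial banking system:
  Assets:      Reserves at CB +$424B
  Liabilities: Checkable deposits +$192B, Borrowings from CB +$232B
So the change in checkable deposits held by the non-bank public at commercial banks is +$192 billion.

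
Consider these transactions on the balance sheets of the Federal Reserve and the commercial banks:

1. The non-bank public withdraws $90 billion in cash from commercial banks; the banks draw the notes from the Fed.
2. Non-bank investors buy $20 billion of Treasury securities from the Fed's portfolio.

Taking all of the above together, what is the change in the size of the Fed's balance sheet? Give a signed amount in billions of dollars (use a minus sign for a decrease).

Currency withdrawal $90 billion: only the composition of liabilities changes → 0.
Asset sale (to non-banks) $20 billion: a Fed asset is shed → −$20B.
Net: 0 − 20 = -$20 billion.

-$20 billion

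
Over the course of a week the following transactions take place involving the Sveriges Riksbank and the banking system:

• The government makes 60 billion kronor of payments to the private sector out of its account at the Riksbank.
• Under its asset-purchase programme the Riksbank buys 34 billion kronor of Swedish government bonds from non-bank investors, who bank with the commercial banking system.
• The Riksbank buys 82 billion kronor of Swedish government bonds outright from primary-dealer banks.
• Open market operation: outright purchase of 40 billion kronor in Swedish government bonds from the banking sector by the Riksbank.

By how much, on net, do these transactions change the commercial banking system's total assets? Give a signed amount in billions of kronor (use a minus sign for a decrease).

+94 billion

Riksbank balance sheet:
  Assets:      Securities +156B
  Liabilities: Bank reserves +216B, Government deposits −60B
Commercial banking system:
  Assets:      Reserves at CB +216B, Securities −122B
  Liabilities: Checkable deposits +94B
Change in total bank assets = +94 billion.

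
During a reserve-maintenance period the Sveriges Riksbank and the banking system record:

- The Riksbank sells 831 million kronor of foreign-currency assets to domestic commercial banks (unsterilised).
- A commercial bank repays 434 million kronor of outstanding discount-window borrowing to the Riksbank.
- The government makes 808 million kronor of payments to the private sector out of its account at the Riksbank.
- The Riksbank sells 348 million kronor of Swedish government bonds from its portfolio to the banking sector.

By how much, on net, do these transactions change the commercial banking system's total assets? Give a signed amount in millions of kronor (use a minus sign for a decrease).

Riksbank balance sheet:
  Assets:      Securities −348M, Loans to banks −434M, Foreign assets −831M
  Liabilities: Bank reserves −805M, Government deposits −808M
Commercial banking system:
  Assets:      Reserves at CB −805M, Securities +348M, Foreign assets +831M
  Liabilities: Checkable deposits +808M, Borrowings from CB −434M
Change in total bank assets = +374 million.

+374 million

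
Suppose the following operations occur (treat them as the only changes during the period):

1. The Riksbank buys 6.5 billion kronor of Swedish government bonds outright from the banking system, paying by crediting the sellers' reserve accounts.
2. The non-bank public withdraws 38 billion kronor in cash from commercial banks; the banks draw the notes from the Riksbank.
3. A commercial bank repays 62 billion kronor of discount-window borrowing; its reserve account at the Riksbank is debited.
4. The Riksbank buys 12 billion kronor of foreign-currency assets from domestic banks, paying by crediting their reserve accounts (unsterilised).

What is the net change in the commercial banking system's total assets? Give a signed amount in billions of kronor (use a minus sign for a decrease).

Riksbank balance sheet:
  Assets:      Securities +6.5B, Loans to banks −62B, Foreign assets +12B
  Liabilities: Bank reserves −81.5B, Currency in circulation +38B
Commercial banking system:
  Assets:      Reserves at CB −81.5B, Securities −6.5B, Foreign assets −12B
  Liabilities: Checkable deposits −38B, Borrowings from CB −62B
Change in total bank assets = -100 billion.

-100 billion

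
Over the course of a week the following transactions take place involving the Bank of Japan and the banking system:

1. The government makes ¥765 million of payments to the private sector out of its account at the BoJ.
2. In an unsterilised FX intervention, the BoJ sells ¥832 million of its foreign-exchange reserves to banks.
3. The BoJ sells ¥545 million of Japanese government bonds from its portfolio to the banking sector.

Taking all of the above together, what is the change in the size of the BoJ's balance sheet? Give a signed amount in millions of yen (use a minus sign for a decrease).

-¥1377 million

BoJ balance sheet:
  Assets:      Securities −¥545M, Foreign assets −¥832M
  Liabilities: Bank reserves −¥612M, Government deposits −¥765M
Commercial banking system:
  Assets:      Reserves at CB −¥612M, Securities +¥545M, Foreign assets +¥832M
  Liabilities: Checkable deposits +¥765M
Change in total BoJ assets = -¥1377 million.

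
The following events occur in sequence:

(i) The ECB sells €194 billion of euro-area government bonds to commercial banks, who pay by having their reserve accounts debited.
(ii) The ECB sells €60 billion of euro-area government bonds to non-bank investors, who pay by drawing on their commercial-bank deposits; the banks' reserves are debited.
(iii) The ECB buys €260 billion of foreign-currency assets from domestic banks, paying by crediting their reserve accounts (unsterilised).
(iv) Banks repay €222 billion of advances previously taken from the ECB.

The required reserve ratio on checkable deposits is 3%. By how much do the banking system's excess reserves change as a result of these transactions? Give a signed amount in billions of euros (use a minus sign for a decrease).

-€214.2 billion

OMO sale (to banks) €194 billion: reserves −€194B, deposits 0.
Asset sale (to non-banks) €60 billion: reserves −€60B, deposits −€60B.
FX purchase €260 billion: reserves +€260B, deposits 0.
Discount-window repayment €222 billion: reserves −€222B, deposits 0.
Totals: Δreserves = −€216B, Δdeposits = −€60B.
Δrequired reserves = 3% × −€60B = −€1.8B.
Δexcess reserves = Δreserves − Δrequired = −€216B − (−€1.8B) = -€214.2 billion.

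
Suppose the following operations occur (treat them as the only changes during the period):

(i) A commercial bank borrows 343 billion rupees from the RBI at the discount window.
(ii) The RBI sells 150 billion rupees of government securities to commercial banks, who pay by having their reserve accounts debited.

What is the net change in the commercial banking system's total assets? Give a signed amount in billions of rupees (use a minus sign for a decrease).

+343 billion

RBI balance sheet:
  Assets:      Securities −150B, Loans to banks +343B
  Liabilities: Bank reserves +193B
Commercial banking system:
  Assets:      Reserves at CB +193B, Securities +150B
  Liabilities: Borrowings from CB +343B
Change in total bank assets = +343 billion.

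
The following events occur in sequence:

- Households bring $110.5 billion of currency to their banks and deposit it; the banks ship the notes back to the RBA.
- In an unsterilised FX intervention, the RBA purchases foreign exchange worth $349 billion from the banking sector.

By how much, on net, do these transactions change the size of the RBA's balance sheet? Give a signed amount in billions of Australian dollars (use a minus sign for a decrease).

+$349 billion

Currency deposit $110.5 billion: only the composition of liabilities changes → 0.
FX purchase $349 billion: an RBA asset is acquired → +$349B.
Net: 0 + 349 = +$349 billion.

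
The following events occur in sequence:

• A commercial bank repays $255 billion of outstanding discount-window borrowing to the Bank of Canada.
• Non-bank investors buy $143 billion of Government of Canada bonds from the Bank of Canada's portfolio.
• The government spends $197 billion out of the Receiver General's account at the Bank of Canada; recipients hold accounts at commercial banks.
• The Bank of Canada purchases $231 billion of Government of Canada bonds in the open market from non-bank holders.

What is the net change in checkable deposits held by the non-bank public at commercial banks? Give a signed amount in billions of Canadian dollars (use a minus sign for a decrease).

+$285 billion

Discount-window repayment $255 billion: the counterparty is a bank, so public deposits are unchanged → 0.
Asset sale (to non-banks) $143 billion: non-bank counterparties' bank balances fall → −$143B.
Government spending $197 billion: non-bank counterparties' bank balances rise → +$197B.
Asset purchase (from non-banks) $231 billion: non-bank counterparties' bank balances rise → +$231B.
Net: 0 − 143 + 197 + 231 = +$285 billion.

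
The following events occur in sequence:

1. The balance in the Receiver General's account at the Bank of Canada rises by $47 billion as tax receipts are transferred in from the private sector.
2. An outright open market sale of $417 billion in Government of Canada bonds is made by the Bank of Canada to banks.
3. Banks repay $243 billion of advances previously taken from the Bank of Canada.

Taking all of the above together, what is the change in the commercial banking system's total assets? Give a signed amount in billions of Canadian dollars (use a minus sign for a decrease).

Government account inflow $47 billion: bank balance sheets shrink → −$47B.
OMO sale (to banks) $417 billion: just an asset swap on bank balance sheets → 0.
Discount-window repayment $243 billion: bank balance sheets shrink → −$243B.
Net: −47 + 0 − 243 = -$290 billion.

-$290 billion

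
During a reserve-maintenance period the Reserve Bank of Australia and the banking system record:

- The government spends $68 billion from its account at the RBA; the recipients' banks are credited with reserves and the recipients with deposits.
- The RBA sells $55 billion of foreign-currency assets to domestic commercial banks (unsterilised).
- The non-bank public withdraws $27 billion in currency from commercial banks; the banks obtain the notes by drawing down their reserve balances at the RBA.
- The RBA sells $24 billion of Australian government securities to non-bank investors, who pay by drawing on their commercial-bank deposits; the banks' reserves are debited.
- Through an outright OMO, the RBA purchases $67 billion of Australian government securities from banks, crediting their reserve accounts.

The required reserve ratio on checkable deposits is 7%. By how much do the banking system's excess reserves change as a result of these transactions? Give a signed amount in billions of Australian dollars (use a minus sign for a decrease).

Government spending $68 billion: reserves +$68B, deposits +$68B.
FX sale $55 billion: reserves −$55B, deposits 0.
Currency withdrawal $27 billion: reserves −$27B, deposits −$27B.
Asset sale (to non-banks) $24 billion: reserves −$24B, deposits −$24B.
OMO purchase (from banks) $67 billion: reserves +$67B, deposits 0.
Totals: Δreserves = +$29B, Δdeposits = +$17B.
Δrequired reserves = 7% × +$17B = +$1.19B.
Δexcess reserves = Δreserves − Δrequired = +$29B − (+$1.19B) = +$27.81 billion.

+$27.81 billion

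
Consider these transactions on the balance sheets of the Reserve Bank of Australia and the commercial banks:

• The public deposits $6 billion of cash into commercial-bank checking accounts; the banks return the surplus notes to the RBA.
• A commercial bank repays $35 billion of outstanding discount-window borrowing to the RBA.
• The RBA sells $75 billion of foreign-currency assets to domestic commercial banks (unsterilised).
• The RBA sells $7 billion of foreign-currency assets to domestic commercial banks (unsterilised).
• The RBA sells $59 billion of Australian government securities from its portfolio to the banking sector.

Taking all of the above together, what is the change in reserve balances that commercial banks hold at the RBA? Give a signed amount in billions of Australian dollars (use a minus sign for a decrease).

-$170 billion

Currency deposit $6 billion: returned notes are swapped for reserve credit → +$6B.
Discount-window repayment $35 billion: repayment is debited from reserves → −$35B.
FX sale $75 billion: the buying banks pay out of their reserve balances → −$75B.
FX sale $7 billion: the buying banks pay out of their reserve balances → −$7B.
OMO sale (to banks) $59 billion: the buying banks pay out of their reserve balances → −$59B.
Net: 6 − 35 − 75 − 7 − 59 = -$170 billion.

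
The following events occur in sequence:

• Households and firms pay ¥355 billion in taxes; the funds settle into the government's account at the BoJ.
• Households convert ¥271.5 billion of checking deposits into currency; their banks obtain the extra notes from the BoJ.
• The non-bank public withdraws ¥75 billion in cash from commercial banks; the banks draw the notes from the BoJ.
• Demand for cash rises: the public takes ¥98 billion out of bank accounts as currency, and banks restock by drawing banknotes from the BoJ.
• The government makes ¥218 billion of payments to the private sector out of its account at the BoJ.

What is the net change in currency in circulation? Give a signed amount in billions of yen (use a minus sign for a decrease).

Government account inflow ¥355 billion: no currency enters or leaves circulation → 0.
Currency withdrawal ¥271.5 billion: notes leave the central bank → +¥271.5B.
Currency withdrawal ¥75 billion: notes leave the central bank → +¥75B.
Currency withdrawal ¥98 billion: notes leave the central bank → +¥98B.
Government spending ¥218 billion: no currency enters or leaves circulation → 0.
Net: 0 + 271.5 + 75 + 98 + 0 = +¥444.5 billion.

+¥444.5 billion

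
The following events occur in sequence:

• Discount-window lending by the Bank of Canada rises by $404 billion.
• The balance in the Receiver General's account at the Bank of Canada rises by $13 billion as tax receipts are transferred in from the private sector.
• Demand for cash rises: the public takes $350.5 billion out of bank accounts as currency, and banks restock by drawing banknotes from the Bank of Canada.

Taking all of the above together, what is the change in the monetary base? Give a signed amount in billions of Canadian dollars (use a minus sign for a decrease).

Bank of Canada balance sheet:
  Assets:      Loans to banks +$404B
  Liabilities: Bank reserves +$40.5B, Currency in circulation +$350.5B, Government deposits +$13B
Commercial banking system:
  Assets:      Reserves at CB +$40.5B
  Liabilities: Checkable deposits −$363.5B, Borrowings from CB +$404B
Monetary base = currency + reserves: +$350.5B + (+$40.5B) = +$391 billion.

+$391 billion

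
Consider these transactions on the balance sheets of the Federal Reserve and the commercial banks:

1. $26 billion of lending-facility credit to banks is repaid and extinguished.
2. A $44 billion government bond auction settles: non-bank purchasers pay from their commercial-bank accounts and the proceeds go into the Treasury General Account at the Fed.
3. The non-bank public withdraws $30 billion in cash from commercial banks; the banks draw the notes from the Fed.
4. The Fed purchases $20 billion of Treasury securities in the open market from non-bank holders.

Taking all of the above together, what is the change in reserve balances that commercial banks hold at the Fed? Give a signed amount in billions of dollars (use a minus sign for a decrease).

Discount-window repayment $26 billion: repayment is debited from reserves → −$26B.
Government account inflow $44 billion: funds move from bank reserves into the government account → −$44B.
Currency withdrawal $30 billion: banks swap reserves for currency → −$30B.
Asset purchase (from non-banks) $20 billion: the Fed pays by crediting reserve accounts → +$20B.
Net: −26 − 44 − 30 + 20 = -$80 billion.

-$80 billion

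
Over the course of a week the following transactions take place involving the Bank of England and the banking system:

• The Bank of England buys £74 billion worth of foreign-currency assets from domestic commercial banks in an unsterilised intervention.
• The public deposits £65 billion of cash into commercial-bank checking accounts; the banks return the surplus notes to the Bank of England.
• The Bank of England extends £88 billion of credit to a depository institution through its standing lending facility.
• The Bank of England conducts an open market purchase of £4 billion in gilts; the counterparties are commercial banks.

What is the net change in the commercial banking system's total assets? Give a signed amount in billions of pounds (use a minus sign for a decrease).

Bank of England balance sheet:
  Assets:      Securities +£4B, Loans to banks +£88B, Foreign assets +£74B
  Liabilities: Bank reserves +£231B, Currency in circulation −£65B
Commercial banking system:
  Assets:      Reserves at CB +£231B, Securities −£4B, Foreign assets −£74B
  Liabilities: Checkable deposits +£65B, Borrowings from CB +£88B
Change in total bank assets = +£153 billion.

+£153 billion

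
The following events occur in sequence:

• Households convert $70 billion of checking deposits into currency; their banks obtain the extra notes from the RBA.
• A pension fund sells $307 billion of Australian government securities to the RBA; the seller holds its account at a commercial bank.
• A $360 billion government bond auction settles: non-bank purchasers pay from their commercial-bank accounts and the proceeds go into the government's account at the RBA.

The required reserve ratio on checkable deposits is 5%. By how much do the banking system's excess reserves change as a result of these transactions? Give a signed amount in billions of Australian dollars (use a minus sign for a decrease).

Currency withdrawal $70 billion: reserves −$70B, deposits −$70B.
Asset purchase (from non-banks) $307 billion: reserves +$307B, deposits +$307B.
Government account inflow $360 billion: reserves −$360B, deposits −$360B.
Totals: Δreserves = −$123B, Δdeposits = −$123B.
Δrequired reserves = 5% × −$123B = −$6.15B.
Δexcess reserves = Δreserves − Δrequired = −$123B − (−$6.15B) = -$116.85 billion.

-$116.85 billion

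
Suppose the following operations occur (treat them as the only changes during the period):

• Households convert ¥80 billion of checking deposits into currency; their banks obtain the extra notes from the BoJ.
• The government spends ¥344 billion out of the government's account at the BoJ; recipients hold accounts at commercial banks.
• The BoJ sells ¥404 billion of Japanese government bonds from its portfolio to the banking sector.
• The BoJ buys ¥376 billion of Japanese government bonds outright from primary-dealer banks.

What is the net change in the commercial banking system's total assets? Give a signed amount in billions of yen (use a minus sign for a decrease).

Currency withdrawal ¥80 billion: bank balance sheets shrink → −¥80B.
Government spending ¥344 billion: bank balance sheets expand → +¥344B.
OMO sale (to banks) ¥404 billion: just an asset swap on bank balance sheets → 0.
OMO purchase (from banks) ¥376 billion: just an asset swap on bank balance sheets → 0.
Net: −80 + 344 + 0 + 0 = +¥264 billion.

+¥264 billion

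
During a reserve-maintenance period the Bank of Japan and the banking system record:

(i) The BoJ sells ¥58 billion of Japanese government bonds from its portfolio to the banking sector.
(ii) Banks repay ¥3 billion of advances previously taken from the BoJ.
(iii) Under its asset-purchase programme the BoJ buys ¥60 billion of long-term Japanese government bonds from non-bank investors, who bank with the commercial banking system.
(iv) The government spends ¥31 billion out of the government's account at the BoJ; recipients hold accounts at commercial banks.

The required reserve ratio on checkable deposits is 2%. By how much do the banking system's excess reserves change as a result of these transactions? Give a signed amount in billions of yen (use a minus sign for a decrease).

+¥28.18 billion

OMO sale (to banks) ¥58 billion: reserves −¥58B, deposits 0.
Discount-window repayment ¥3 billion: reserves −¥3B, deposits 0.
Asset purchase (from non-banks) ¥60 billion: reserves +¥60B, deposits +¥60B.
Government spending ¥31 billion: reserves +¥31B, deposits +¥31B.
Totals: Δreserves = +¥30B, Δdeposits = +¥91B.
Δrequired reserves = 2% × +¥91B = +¥1.82B.
Δexcess reserves = Δreserves − Δrequired = +¥30B − (+¥1.82B) = +¥28.18 billion.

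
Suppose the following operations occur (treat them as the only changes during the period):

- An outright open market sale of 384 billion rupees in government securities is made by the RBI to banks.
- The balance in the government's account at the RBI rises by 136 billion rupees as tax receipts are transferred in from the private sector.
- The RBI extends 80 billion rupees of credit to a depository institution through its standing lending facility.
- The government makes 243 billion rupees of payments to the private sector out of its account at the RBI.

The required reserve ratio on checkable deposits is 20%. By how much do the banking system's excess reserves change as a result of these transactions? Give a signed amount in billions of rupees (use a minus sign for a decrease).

-218.4 billion

OMO sale (to banks) 384 billion rupees: reserves −384B, deposits 0.
Government account inflow 136 billion rupees: reserves −136B, deposits −136B.
Discount-window loan 80 billion rupees: reserves +80B, deposits 0.
Government spending 243 billion rupees: reserves +243B, deposits +243B.
Totals: Δreserves = −197B, Δdeposits = +107B.
Δrequired reserves = 20% × +107B = +21.4B.
Δexcess reserves = Δreserves − Δrequired = −197B − (+21.4B) = -218.4 billion.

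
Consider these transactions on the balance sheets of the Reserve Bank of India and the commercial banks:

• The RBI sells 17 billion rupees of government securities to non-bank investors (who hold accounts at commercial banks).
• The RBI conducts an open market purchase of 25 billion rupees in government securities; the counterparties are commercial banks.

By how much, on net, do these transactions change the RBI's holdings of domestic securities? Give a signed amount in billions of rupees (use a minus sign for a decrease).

RBI balance sheet:
  Assets:      Securities +8B
  Liabilities: Bank reserves +8B
Commercial banking system:
  Assets:      Reserves at CB +8B, Securities −25B
  Liabilities: Checkable deposits −17B
So the change in the RBI's holdings of domestic securities is +8 billion.

+8 billion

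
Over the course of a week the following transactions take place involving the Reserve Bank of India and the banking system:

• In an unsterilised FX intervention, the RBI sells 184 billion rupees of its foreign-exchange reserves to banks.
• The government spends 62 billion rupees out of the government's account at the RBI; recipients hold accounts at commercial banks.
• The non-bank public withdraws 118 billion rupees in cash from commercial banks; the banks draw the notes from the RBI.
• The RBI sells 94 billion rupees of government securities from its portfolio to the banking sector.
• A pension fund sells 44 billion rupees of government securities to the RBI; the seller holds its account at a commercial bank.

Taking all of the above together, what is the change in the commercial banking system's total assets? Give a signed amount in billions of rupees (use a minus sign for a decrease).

-12 billion

FX sale 184 billion rupees: just an asset swap on bank balance sheets → 0.
Government spending 62 billion rupees: bank balance sheets expand → +62B.
Currency withdrawal 118 billion rupees: bank balance sheets shrink → −118B.
OMO sale (to banks) 94 billion rupees: just an asset swap on bank balance sheets → 0.
Asset purchase (from non-banks) 44 billion rupees: bank balance sheets expand → +44B.
Net: 0 + 62 − 118 + 0 + 44 = -12 billion.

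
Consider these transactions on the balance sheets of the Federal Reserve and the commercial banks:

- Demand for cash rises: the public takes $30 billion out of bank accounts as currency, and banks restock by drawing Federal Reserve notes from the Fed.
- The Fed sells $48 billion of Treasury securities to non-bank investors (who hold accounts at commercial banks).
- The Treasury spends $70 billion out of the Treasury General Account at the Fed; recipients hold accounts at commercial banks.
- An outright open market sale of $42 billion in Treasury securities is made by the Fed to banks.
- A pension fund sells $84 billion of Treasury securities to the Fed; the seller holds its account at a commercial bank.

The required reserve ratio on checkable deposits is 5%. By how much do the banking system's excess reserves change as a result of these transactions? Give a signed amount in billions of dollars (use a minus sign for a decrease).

Currency withdrawal $30 billion: reserves −$30B, deposits −$30B.
Asset sale (to non-banks) $48 billion: reserves −$48B, deposits −$48B.
Government spending $70 billion: reserves +$70B, deposits +$70B.
OMO sale (to banks) $42 billion: reserves −$42B, deposits 0.
Asset purchase (from non-banks) $84 billion: reserves +$84B, deposits +$84B.
Totals: Δreserves = +$34B, Δdeposits = +$76B.
Δrequired reserves = 5% × +$76B = +$3.8B.
Δexcess reserves = Δreserves − Δrequired = +$34B − (+$3.8B) = +$30.2 billion.

+$30.2 billion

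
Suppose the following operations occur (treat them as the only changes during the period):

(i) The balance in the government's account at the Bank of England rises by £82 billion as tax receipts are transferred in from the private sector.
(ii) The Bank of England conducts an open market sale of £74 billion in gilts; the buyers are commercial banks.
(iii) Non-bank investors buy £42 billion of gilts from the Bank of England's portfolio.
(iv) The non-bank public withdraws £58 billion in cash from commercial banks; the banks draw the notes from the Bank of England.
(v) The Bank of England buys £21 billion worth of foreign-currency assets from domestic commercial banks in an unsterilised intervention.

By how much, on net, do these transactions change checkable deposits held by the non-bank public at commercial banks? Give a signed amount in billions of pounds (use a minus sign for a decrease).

-£182 billion

Bank of England balance sheet:
  Assets:      Securities −£116B, Foreign assets +£21B
  Liabilities: Bank reserves −£235B, Currency in circulation +£58B, Government deposits +£82B
Commercial banking system:
  Assets:      Reserves at CB −£235B, Securities +£74B, Foreign assets −£21B
  Liabilities: Checkable deposits −£182B
So the change in checkable deposits held by the non-bank public at commercial banks is -£182 billion.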